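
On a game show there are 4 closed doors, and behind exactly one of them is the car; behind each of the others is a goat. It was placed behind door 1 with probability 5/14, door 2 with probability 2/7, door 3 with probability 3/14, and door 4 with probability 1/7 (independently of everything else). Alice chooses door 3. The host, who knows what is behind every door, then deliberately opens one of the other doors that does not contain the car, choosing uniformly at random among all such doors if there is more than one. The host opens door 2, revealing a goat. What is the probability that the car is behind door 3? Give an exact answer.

Apply Bayes' rule, conditioning on where the car actually is.
If it is behind door 1 (prior 5/14): the host has 2 equally likely choices, so probability 1/2; weight (5/14)·(1/2) = 5/28.
If it is behind door 2 (prior 2/7): the host opened door 2, so this case is ruled out; weight (2/7)·0 = 0.
If it is behind door 3 (prior 3/14): the host has 3 equally likely choices, so probability 1/3; weight (3/14)·(1/3) = 1/14.
If it is behind door 4 (prior 1/7): the host has 2 equally likely choices, so probability 1/2; weight (1/7)·(1/2) = 1/14.
The weights sum to 9/28.
So P(the car behind door 3 | the host opened door 2) = (1/14) / (9/28) = 2/9.

2/9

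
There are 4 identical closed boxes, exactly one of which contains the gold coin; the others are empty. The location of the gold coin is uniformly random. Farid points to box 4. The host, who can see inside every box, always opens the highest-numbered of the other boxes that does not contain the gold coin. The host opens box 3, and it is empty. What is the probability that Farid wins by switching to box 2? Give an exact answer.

1/3

Apply Bayes' rule, conditioning on where the gold coin actually is.
If it is in any of boxes 1, 2, and 4 (prior 1/4 each): box 3 is the highest-numbered option available, probability 1; weight (1/4)·1 = 1/4 each.
If it is in box 3 (prior 1/4): the host opened box 3, so this case is ruled out; weight (1/4)·0 = 0.
The weights sum to 3/4.
So P(the gold coin in box 2 | the host opened box 3) = (1/4) / (3/4) = 1/3.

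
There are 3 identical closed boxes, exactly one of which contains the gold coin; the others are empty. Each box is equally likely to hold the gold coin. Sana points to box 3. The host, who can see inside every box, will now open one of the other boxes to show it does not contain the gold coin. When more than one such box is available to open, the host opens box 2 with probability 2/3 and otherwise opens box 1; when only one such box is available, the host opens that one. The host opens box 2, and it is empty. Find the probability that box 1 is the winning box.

Condition on the true location of the gold coin.
If it is in box 1 (prior 1/3): only box 2 is available, probability 1; weight (1/3)·1 = 1/3.
If it is in box 2 (prior 1/3): the host opened box 2, so this case is ruled out; weight (1/3)·0 = 0.
If it is in box 3 (prior 1/3): box 2 is available, opened with probability 2/3; weight (1/3)·(2/3) = 2/9.
The weights sum to 5/9.
So P(the gold coin in box 1 | the host opened box 2) = (1/3) / (5/9) = 3/5.

3/5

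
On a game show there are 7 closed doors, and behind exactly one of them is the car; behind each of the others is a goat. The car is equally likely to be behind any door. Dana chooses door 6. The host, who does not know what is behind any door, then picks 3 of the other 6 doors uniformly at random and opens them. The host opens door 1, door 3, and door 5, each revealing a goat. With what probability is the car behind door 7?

Consider each possible location of the car in turn.
If it is behind any of doors 1, 3, and 5 (prior 1/7 each): that door was opened and seen not to hold the prize — ruled out; weight (1/7)·0 = 0 each.
If it is behind any of doors 2, 4, 6, and 7 (prior 1/7 each): the host picks exactly this set with probability 1/20 regardless, and none is the prize; weight (1/7)·(1/20) = 1/140 each.
The weights sum to 1/35.
So P(the car behind door 7 | the host opened door 1, door 3, and door 5) = (1/140) / (1/35) = 1/4.

1/4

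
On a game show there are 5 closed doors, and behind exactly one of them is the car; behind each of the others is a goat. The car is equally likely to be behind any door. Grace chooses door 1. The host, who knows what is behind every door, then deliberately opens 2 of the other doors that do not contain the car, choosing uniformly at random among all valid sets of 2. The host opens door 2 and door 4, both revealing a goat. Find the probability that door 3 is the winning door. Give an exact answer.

2/5

Condition on the true location of the car.
If it is behind door 1 (prior 1/5): the host has 6 equally likely choices, so probability 1/6; weight (1/5)·(1/6) = 1/30.
If it is behind either of doors 2 and 4 (prior 1/5 each): that door was opened and seen not to hold the prize — ruled out; weight (1/5)·0 = 0 each.
If it is behind either of doors 3 and 5 (prior 1/5 each): the host has 3 equally likely choices, so probability 1/3; weight (1/5)·(1/3) = 1/15 each.
The weights sum to 1/6.
So P(the car behind door 3 | the host opened door 2 and door 4) = (1/15) / (1/6) = 2/5.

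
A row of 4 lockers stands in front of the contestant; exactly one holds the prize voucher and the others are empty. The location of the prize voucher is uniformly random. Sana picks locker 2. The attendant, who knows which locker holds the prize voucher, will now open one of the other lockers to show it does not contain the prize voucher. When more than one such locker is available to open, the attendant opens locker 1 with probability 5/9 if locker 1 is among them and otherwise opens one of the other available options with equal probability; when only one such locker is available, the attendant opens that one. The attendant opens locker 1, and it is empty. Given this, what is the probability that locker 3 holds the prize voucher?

1/3

Condition on the true location of the prize voucher.
If it is in locker 1 (prior 1/4): the attendant opened locker 1, so this case is ruled out; weight (1/4)·0 = 0.
If it is in any of lockers 2, 3, and 4 (prior 1/4 each): locker 1 is available, opened with probability 5/9; weight (1/4)·(5/9) = 5/36 each.
The weights sum to 5/12.
So P(the prize voucher in locker 3 | the attendant opened locker 1) = (5/36) / (5/12) = 1/3.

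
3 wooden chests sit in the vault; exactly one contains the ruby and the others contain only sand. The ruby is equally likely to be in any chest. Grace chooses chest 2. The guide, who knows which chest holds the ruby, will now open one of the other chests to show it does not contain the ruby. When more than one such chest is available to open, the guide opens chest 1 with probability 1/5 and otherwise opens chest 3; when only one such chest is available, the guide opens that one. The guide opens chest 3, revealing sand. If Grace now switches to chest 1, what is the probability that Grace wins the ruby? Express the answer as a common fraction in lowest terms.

Apply Bayes' rule, conditioning on where the ruby actually is.
If it is in chest 1 (prior 1/3): only chest 3 is available, probability 1; weight (1/3)·1 = 1/3.
If it is in chest 2 (prior 1/3): chest 1 is available but not opened, probability 4/5; weight (1/3)·(4/5) = 4/15.
If it is in chest 3 (prior 1/3): the guide opened chest 3, so this case is ruled out; weight (1/3)·0 = 0.
The weights sum to 3/5.
So P(the ruby in chest 1 | the guide opened chest 3) = (1/3) / (3/5) = 5/9.

5/9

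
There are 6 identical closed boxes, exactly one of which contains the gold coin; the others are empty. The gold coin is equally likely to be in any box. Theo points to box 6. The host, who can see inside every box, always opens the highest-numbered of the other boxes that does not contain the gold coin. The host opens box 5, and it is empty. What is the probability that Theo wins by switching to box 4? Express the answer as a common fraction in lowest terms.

Apply Bayes' rule, conditioning on where the gold coin actually is.
If it is in any of boxes 1, 2, 3, 4, and 6 (prior 1/6 each): box 5 is the highest-numbered option available, probability 1; weight (1/6)·1 = 1/6 each.
If it is in box 5 (prior 1/6): the host opened box 5, so this case is ruled out; weight (1/6)·0 = 0.
The weights sum to 5/6.
So P(the gold coin in box 4 | the host opened box 5) = (1/6) / (5/6) = 1/5.

1/5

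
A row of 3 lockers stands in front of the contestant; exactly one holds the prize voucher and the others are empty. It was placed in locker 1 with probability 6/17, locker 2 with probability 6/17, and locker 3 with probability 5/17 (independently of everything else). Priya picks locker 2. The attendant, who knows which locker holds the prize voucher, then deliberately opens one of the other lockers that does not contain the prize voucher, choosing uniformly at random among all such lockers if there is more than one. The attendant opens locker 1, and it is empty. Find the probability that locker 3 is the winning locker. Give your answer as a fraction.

Condition on the true location of the prize voucher.
If it is in locker 1 (prior 6/17): the attendant opened locker 1, so this case is ruled out; weight (6/17)·0 = 0.
If it is in locker 2 (prior 6/17): the attendant has 2 equally likely choices, so probability 1/2; weight (6/17)·(1/2) = 3/17.
If it is in locker 3 (prior 5/17): the attendant has no choice, probability 1; weight (5/17)·1 = 5/17.
The weights sum to 8/17.
So P(the prize voucher in locker 3 | the attendant opened locker 1) = (5/17) / (8/17) = 5/8.

5/8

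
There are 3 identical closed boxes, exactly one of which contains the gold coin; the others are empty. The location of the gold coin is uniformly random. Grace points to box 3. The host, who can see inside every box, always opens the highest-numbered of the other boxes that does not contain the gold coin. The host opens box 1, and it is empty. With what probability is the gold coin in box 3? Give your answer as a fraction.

Apply Bayes' rule, conditioning on where the gold coin actually is.
If it is in box 1 (prior 1/3): the host opened box 1, so this case is ruled out; weight (1/3)·0 = 0.
If it is in box 2 (prior 1/3): box 1 is the highest-numbered option available, probability 1; weight (1/3)·1 = 1/3.
If it is in box 3 (prior 1/3): the host would have opened box 2 instead, probability 0; weight (1/3)·0 = 0.
The weights sum to 1/3.
So P(the gold coin in box 3 | the host opened box 1) = 0 / (1/3) = 0.

0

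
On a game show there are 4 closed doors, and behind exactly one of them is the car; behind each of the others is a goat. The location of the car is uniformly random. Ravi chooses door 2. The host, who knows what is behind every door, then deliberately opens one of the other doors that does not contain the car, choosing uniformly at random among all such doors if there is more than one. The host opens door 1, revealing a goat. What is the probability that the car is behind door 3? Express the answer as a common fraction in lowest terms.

3/8

Consider each possible location of the car in turn.
If it is behind door 1 (prior 1/4): the host opened door 1, so this case is ruled out; weight (1/4)·0 = 0.
If it is behind door 2 (prior 1/4): the host has 3 equally likely choices, so probability 1/3; weight (1/4)·(1/3) = 1/12.
If it is behind either of doors 3 and 4 (prior 1/4 each): the host has 2 equally likely choices, so probability 1/2; weight (1/4)·(1/2) = 1/8 each.
The weights sum to 1/3.
So P(the car behind door 3 | the host opened door 1) = (1/8) / (1/3) = 3/8.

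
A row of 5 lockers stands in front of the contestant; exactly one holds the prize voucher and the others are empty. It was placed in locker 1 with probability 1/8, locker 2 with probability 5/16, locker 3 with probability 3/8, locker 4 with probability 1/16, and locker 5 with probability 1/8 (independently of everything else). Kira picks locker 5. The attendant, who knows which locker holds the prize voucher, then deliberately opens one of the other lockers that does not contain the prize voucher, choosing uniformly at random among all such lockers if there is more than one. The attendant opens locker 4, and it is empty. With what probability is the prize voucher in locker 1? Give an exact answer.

4/29

Apply Bayes' rule, conditioning on where the prize voucher actually is.
If it is in locker 1 (prior 1/8): the attendant has 3 equally likely choices, so probability 1/3; weight (1/8)·(1/3) = 1/24.
If it is in locker 2 (prior 5/16): the attendant has 3 equally likely choices, so probability 1/3; weight (5/16)·(1/3) = 5/48.
If it is in locker 3 (prior 3/8): the attendant has 3 equally likely choices, so probability 1/3; weight (3/8)·(1/3) = 1/8.
If it is in locker 4 (prior 1/16): the attendant opened locker 4, so this case is ruled out; weight (1/16)·0 = 0.
If it is in locker 5 (prior 1/8): the attendant has 4 equally likely choices, so probability 1/4; weight (1/8)·(1/4) = 1/32.
The weights sum to 29/96.
So P(the prize voucher in locker 1 | the attendant opened locker 4) = (1/24) / (29/96) = 4/29.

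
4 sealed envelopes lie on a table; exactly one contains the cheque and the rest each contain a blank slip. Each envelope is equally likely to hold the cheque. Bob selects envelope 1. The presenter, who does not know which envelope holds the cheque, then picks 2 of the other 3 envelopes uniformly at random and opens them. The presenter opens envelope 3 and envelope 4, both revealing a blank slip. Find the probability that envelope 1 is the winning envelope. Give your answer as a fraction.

1/2

Apply Bayes' rule, conditioning on where the cheque actually is.
If it is in either of envelopes 1 and 2 (prior 1/4 each): the presenter picks exactly this set with probability 1/3 regardless, and none is the prize; weight (1/4)·(1/3) = 1/12 each.
If it is in either of envelopes 3 and 4 (prior 1/4 each): that envelope was opened and seen not to hold the prize — ruled out; weight (1/4)·0 = 0 each.
The weights sum to 1/6.
So P(the cheque in envelope 1 | the presenter opened envelope 3 and envelope 4) = (1/12) / (1/6) = 1/2.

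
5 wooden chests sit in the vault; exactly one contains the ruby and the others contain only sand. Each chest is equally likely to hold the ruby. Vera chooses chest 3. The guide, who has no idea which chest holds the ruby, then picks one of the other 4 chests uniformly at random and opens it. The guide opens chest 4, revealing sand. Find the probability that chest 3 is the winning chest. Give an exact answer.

1/4

Apply Bayes' rule, conditioning on where the ruby actually is.
If it is in any of chests 1, 2, 3, and 5 (prior 1/5 each): the guide picks chest 4 with probability 1/4 regardless, and it is not the prize; weight (1/5)·(1/4) = 1/20 each.
If it is in chest 4 (prior 1/5): the guide opened chest 4, so this case is ruled out; weight (1/5)·0 = 0.
The weights sum to 1/5.
So P(the ruby in chest 3 | the guide opened chest 4) = (1/20) / (1/5) = 1/4.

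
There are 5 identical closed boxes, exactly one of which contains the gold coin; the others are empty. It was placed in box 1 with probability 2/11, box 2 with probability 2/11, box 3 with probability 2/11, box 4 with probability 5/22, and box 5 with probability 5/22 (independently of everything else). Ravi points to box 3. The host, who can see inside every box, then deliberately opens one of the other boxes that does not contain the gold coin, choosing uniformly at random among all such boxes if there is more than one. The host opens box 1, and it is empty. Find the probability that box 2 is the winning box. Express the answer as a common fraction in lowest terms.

Condition on the true location of the gold coin.
If it is in box 1 (prior 2/11): the host opened box 1, so this case is ruled out; weight (2/11)·0 = 0.
If it is in box 2 (prior 2/11): the host has 3 equally likely choices, so probability 1/3; weight (2/11)·(1/3) = 2/33.
If it is in box 3 (prior 2/11): the host has 4 equally likely choices, so probability 1/4; weight (2/11)·(1/4) = 1/22.
If it is in either of boxes 4 and 5 (prior 5/22 each): the host has 3 equally likely choices, so probability 1/3; weight (5/22)·(1/3) = 5/66 each.
The weights sum to 17/66.
So P(the gold coin in box 2 | the host opened box 1) = (2/33) / (17/66) = 4/17.

4/17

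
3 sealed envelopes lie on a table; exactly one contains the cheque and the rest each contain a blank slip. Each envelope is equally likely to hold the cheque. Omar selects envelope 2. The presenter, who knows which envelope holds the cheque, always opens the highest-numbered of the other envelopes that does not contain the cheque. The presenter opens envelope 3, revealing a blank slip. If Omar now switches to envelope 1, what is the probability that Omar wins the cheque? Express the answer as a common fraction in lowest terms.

1/2

Apply Bayes' rule, conditioning on where the cheque actually is.
If it is in either of envelopes 1 and 2 (prior 1/3 each): envelope 3 is the highest-numbered option available, probability 1; weight (1/3)·1 = 1/3 each.
If it is in envelope 3 (prior 1/3): the presenter opened envelope 3, so this case is ruled out; weight (1/3)·0 = 0.
The weights sum to 2/3.
So P(the cheque in envelope 1 | the presenter opened envelope 3) = (1/3) / (2/3) = 1/2.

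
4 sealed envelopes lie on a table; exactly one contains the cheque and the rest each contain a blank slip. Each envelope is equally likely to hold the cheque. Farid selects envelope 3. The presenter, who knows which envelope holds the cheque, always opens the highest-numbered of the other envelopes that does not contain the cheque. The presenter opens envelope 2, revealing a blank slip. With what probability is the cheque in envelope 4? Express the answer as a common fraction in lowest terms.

Apply Bayes' rule, conditioning on where the cheque actually is.
If it is in either of envelopes 1 and 3 (prior 1/4 each): the presenter would have opened envelope 4 instead, probability 0; weight (1/4)·0 = 0 each.
If it is in envelope 2 (prior 1/4): the presenter opened envelope 2, so this case is ruled out; weight (1/4)·0 = 0.
If it is in envelope 4 (prior 1/4): envelope 2 is the highest-numbered option available, probability 1; weight (1/4)·1 = 1/4.
The weights sum to 1/4.
So P(the cheque in envelope 4 | the presenter opened envelope 2) = (1/4) / (1/4) = 1.

1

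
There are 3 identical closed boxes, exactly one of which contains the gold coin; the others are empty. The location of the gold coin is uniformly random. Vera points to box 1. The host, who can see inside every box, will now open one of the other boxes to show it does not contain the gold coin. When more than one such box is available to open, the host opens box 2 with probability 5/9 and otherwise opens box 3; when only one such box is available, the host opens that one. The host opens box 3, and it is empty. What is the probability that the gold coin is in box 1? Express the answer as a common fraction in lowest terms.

4/13

Apply Bayes' rule, conditioning on where the gold coin actually is.
If it is in box 1 (prior 1/3): box 2 is available but not opened, probability 4/9; weight (1/3)·(4/9) = 4/27.
If it is in box 2 (prior 1/3): only box 3 is available, probability 1; weight (1/3)·1 = 1/3.
If it is in box 3 (prior 1/3): the host opened box 3, so this case is ruled out; weight (1/3)·0 = 0.
The weights sum to 13/27.
So P(the gold coin in box 1 | the host opened box 3) = (4/27) / (13/27) = 4/13.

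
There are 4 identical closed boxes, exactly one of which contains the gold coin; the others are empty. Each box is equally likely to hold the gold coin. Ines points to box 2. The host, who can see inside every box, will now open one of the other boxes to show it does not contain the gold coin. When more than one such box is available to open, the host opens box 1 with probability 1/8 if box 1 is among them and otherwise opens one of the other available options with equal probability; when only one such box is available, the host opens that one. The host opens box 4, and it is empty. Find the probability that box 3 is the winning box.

Condition on the true location of the gold coin.
If it is in box 1 (prior 1/4): box 1 holds the prize so is unavailable; the host chooses uniformly among the 2 others, probability 1/2; weight (1/4)·(1/2) = 1/8.
If it is in box 2 (prior 1/4): box 1 is available but not opened; box 4 gets probability (1 − 1/8)/2 = 7/16; weight (1/4)·(7/16) = 7/64.
If it is in box 3 (prior 1/4): box 1 is available but not opened, probability 7/8; weight (1/4)·(7/8) = 7/32.
If it is in box 4 (prior 1/4): the host opened box 4, so this case is ruled out; weight (1/4)·0 = 0.
The weights sum to 29/64.
So P(the gold coin in box 3 | the host opened box 4) = (7/32) / (29/64) = 14/29.

14/29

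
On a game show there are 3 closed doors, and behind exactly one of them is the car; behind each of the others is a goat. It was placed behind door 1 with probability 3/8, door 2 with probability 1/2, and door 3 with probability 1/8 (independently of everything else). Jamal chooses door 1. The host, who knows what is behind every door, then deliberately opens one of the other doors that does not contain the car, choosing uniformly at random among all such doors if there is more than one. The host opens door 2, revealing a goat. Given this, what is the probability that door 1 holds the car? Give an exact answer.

Condition on the true location of the car.
If it is behind door 1 (prior 3/8): the host has 2 equally likely choices, so probability 1/2; weight (3/8)·(1/2) = 3/16.
If it is behind door 2 (prior 1/2): the host opened door 2, so this case is ruled out; weight (1/2)·0 = 0.
If it is behind door 3 (prior 1/8): the host has no choice, probability 1; weight (1/8)·1 = 1/8.
The weights sum to 5/16.
So P(the car behind door 1 | the host opened door 2) = (3/16) / (5/16) = 3/5.

3/5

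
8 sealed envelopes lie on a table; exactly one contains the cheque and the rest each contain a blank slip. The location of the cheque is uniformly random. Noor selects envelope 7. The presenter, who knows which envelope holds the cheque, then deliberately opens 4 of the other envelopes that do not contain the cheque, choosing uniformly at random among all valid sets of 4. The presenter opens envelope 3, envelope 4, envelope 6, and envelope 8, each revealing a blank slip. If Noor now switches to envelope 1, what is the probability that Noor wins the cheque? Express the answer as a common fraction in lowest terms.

7/24

Condition on the true location of the cheque.
If it is in any of envelopes 1, 2, and 5 (prior 1/8 each): the presenter has 15 equally likely choices, so probability 1/15; weight (1/8)·(1/15) = 1/120 each.
If it is in any of envelopes 3, 4, 6, and 8 (prior 1/8 each): that envelope was opened and seen not to hold the prize — ruled out; weight (1/8)·0 = 0 each.
If it is in envelope 7 (prior 1/8): the presenter has 35 equally likely choices, so probability 1/35; weight (1/8)·(1/35) = 1/280.
The weights sum to 1/35.
So P(the cheque in envelope 1 | the presenter opened envelope 3, envelope 4, envelope 6, and envelope 8) = (1/120) / (1/35) = 7/24.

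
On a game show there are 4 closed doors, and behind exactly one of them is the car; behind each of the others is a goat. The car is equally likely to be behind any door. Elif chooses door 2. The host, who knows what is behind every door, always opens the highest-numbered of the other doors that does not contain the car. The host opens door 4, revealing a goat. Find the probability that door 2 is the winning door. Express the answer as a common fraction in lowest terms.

1/3

Condition on the true location of the car.
If it is behind any of doors 1, 2, and 3 (prior 1/4 each): door 4 is the highest-numbered option available, probability 1; weight (1/4)·1 = 1/4 each.
If it is behind door 4 (prior 1/4): the host opened door 4, so this case is ruled out; weight (1/4)·0 = 0.
The weights sum to 3/4.
So P(the car behind door 2 | the host opened door 4) = (1/4) / (3/4) = 1/3.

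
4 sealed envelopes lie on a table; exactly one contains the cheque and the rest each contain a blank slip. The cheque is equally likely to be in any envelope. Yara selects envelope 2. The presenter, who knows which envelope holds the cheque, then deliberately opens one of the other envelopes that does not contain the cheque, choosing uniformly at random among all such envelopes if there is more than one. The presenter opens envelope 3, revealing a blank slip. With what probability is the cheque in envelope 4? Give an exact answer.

Condition on the true location of the cheque.
If it is in either of envelopes 1 and 4 (prior 1/4 each): the presenter has 2 equally likely choices, so probability 1/2; weight (1/4)·(1/2) = 1/8 each.
If it is in envelope 2 (prior 1/4): the presenter has 3 equally likely choices, so probability 1/3; weight (1/4)·(1/3) = 1/12.
If it is in envelope 3 (prior 1/4): the presenter opened envelope 3, so this case is ruled out; weight (1/4)·0 = 0.
The weights sum to 1/3.
So P(the cheque in envelope 4 | the presenter opened envelope 3) = (1/8) / (1/3) = 3/8.

3/8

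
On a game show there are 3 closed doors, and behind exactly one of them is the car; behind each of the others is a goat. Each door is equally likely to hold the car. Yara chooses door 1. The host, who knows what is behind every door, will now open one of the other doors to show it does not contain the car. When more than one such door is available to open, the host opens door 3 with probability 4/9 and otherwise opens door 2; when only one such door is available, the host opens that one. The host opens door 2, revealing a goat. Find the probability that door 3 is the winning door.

9/14

Consider each possible location of the car in turn.
If it is behind door 1 (prior 1/3): door 3 is available but not opened, probability 5/9; weight (1/3)·(5/9) = 5/27.
If it is behind door 2 (prior 1/3): the host opened door 2, so this case is ruled out; weight (1/3)·0 = 0.
If it is behind door 3 (prior 1/3): only door 2 is available, probability 1; weight (1/3)·1 = 1/3.
The weights sum to 14/27.
So P(the car behind door 3 | the host opened door 2) = (1/3) / (14/27) = 9/14.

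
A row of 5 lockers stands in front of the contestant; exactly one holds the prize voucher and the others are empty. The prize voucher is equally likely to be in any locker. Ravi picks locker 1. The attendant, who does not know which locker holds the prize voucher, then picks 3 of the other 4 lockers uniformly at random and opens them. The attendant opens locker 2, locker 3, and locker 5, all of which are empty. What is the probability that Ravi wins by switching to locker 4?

1/2

Condition on the true location of the prize voucher.
If it is in either of lockers 1 and 4 (prior 1/5 each): the attendant picks exactly this set with probability 1/4 regardless, and none is the prize; weight (1/5)·(1/4) = 1/20 each.
If it is in any of lockers 2, 3, and 5 (prior 1/5 each): that locker was opened and seen not to hold the prize — ruled out; weight (1/5)·0 = 0 each.
The weights sum to 1/10.
So P(the prize voucher in locker 4 | the attendant opened locker 2, locker 3, and locker 5) = (1/20) / (1/10) = 1/2.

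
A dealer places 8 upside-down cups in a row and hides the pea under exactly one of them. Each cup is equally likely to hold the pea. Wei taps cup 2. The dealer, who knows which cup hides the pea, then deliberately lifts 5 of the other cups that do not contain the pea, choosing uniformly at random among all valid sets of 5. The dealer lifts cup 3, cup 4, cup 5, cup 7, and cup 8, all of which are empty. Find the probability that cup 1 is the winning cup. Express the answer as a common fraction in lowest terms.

Apply Bayes' rule, conditioning on where the pea actually is.
If it is under either of cups 1 and 6 (prior 1/8 each): the dealer has 6 equally likely choices, so probability 1/6; weight (1/8)·(1/6) = 1/48 each.
If it is under cup 2 (prior 1/8): the dealer has 21 equally likely choices, so probability 1/21; weight (1/8)·(1/21) = 1/168.
If it is under any of cups 3, 4, 5, 7, and 8 (prior 1/8 each): that cup was opened and seen not to hold the prize — ruled out; weight (1/8)·0 = 0 each.
The weights sum to 1/21.
So P(the pea under cup 1 | the dealer opened cup 3, cup 4, cup 5, cup 7, and cup 8) = (1/48) / (1/21) = 7/16.

7/16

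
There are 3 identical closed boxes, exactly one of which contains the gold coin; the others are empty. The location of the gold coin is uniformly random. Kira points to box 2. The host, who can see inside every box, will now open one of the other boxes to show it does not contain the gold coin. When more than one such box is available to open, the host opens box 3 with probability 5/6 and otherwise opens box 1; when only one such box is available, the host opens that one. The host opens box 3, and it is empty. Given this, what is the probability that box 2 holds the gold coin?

5/11

Consider each possible location of the gold coin in turn.
If it is in box 1 (prior 1/3): only box 3 is available, probability 1; weight (1/3)·1 = 1/3.
If it is in box 2 (prior 1/3): box 3 is available, opened with probability 5/6; weight (1/3)·(5/6) = 5/18.
If it is in box 3 (prior 1/3): the host opened box 3, so this case is ruled out; weight (1/3)·0 = 0.
The weights sum to 11/18.
So P(the gold coin in box 2 | the host opened box 3) = (5/18) / (11/18) = 5/11.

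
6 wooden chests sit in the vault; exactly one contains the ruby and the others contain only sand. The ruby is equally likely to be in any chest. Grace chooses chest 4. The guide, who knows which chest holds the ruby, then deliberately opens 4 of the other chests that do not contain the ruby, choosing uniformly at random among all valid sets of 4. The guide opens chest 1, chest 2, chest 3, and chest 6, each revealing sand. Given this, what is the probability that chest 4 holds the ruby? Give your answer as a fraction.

1/6

Condition on the true location of the ruby.
If it is in any of chests 1, 2, 3, and 6 (prior 1/6 each): that chest was opened and seen not to hold the prize — ruled out; weight (1/6)·0 = 0 each.
If it is in chest 4 (prior 1/6): the guide has 5 equally likely choices, so probability 1/5; weight (1/6)·(1/5) = 1/30.
If it is in chest 5 (prior 1/6): the guide has no choice, probability 1; weight (1/6)·1 = 1/6.
The weights sum to 1/5.
So P(the ruby in chest 4 | the guide opened chest 1, chest 2, chest 3, and chest 6) = (1/30) / (1/5) = 1/6.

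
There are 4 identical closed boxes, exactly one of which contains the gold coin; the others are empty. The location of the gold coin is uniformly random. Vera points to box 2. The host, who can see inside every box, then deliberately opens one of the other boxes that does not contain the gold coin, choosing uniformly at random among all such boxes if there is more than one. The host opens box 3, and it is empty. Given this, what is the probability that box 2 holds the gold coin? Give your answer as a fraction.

Condition on the true location of the gold coin.
If it is in either of boxes 1 and 4 (prior 1/4 each): the host has 2 equally likely choices, so probability 1/2; weight (1/4)·(1/2) = 1/8 each.
If it is in box 2 (prior 1/4): the host has 3 equally likely choices, so probability 1/3; weight (1/4)·(1/3) = 1/12.
If it is in box 3 (prior 1/4): the host opened box 3, so this case is ruled out; weight (1/4)·0 = 0.
The weights sum to 1/3.
So P(the gold coin in box 2 | the host opened box 3) = (1/12) / (1/3) = 1/4.

1/4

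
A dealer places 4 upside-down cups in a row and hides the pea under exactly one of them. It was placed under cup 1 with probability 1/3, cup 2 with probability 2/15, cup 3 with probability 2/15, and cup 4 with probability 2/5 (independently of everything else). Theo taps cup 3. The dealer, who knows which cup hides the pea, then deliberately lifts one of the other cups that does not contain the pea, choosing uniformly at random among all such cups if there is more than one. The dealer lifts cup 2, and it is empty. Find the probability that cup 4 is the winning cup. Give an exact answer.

18/37

Consider each possible location of the pea in turn.
If it is under cup 1 (prior 1/3): the dealer has 2 equally likely choices, so probability 1/2; weight (1/3)·(1/2) = 1/6.
If it is under cup 2 (prior 2/15): the dealer opened cup 2, so this case is ruled out; weight (2/15)·0 = 0.
If it is under cup 3 (prior 2/15): the dealer has 3 equally likely choices, so probability 1/3; weight (2/15)·(1/3) = 2/45.
If it is under cup 4 (prior 2/5): the dealer has 2 equally likely choices, so probability 1/2; weight (2/5)·(1/2) = 1/5.
The weights sum to 37/90.
So P(the pea under cup 4 | the dealer opened cup 2) = (1/5) / (37/90) = 18/37.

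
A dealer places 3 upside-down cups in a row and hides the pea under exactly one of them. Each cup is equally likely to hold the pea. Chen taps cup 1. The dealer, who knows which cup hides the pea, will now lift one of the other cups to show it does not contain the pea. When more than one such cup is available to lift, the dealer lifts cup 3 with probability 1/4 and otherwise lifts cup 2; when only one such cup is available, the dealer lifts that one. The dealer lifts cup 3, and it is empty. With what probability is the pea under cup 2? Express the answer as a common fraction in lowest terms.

Condition on the true location of the pea.
If it is under cup 1 (prior 1/3): cup 3 is available, opened with probability 1/4; weight (1/3)·(1/4) = 1/12.
If it is under cup 2 (prior 1/3): only cup 3 is available, probability 1; weight (1/3)·1 = 1/3.
If it is under cup 3 (prior 1/3): the dealer opened cup 3, so this case is ruled out; weight (1/3)·0 = 0.
The weights sum to 5/12.
So P(the pea under cup 2 | the dealer opened cup 3) = (1/3) / (5/12) = 4/5.

4/5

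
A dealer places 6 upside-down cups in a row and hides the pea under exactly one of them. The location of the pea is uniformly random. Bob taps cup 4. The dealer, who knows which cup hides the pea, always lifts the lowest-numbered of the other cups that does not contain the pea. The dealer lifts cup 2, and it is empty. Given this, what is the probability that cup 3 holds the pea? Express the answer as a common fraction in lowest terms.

Apply Bayes' rule, conditioning on where the pea actually is.
If it is under cup 1 (prior 1/6): cup 2 is the lowest-numbered option available, probability 1; weight (1/6)·1 = 1/6.
If it is under cup 2 (prior 1/6): the dealer opened cup 2, so this case is ruled out; weight (1/6)·0 = 0.
If it is under any of cups 3, 4, 5, and 6 (prior 1/6 each): the dealer would have opened cup 1 instead, probability 0; weight (1/6)·0 = 0 each.
The weights sum to 1/6.
So P(the pea under cup 3 | the dealer opened cup 2) = 0 / (1/6) = 0.

0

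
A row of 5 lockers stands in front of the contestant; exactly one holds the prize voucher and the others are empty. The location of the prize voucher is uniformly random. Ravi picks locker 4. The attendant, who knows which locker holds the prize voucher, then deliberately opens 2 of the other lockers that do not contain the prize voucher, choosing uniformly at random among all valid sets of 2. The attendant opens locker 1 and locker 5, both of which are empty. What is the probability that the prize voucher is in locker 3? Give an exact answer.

2/5

Consider each possible location of the prize voucher in turn.
If it is in either of lockers 1 and 5 (prior 1/5 each): that locker was opened and seen not to hold the prize — ruled out; weight (1/5)·0 = 0 each.
If it is in either of lockers 2 and 3 (prior 1/5 each): the attendant has 3 equally likely choices, so probability 1/3; weight (1/5)·(1/3) = 1/15 each.
If it is in locker 4 (prior 1/5): the attendant has 6 equally likely choices, so probability 1/6; weight (1/5)·(1/6) = 1/30.
The weights sum to 1/6.
So P(the prize voucher in locker 3 | the attendant opened locker 1 and locker 5) = (1/15) / (1/6) = 2/5.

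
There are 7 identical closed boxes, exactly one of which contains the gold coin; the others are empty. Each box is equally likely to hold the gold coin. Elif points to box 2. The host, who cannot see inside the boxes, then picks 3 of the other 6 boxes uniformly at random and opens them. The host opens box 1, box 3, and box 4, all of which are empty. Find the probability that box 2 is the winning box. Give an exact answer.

1/4

Because the host chose which boxes to open without knowing where the gold coin is, the choice is independent of the prize location. Learning that none of the 3 opened boxes holds the gold coin simply rules out those 3 locations and leaves the remaining 4 boxes still equally likely by symmetry.
So P(the gold coin in box 2) = 1/4.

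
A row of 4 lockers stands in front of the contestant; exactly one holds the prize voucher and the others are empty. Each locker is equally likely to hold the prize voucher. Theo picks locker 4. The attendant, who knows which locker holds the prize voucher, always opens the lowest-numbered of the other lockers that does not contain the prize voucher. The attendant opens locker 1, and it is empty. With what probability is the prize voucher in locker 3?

Apply Bayes' rule, conditioning on where the prize voucher actually is.
If it is in locker 1 (prior 1/4): the attendant opened locker 1, so this case is ruled out; weight (1/4)·0 = 0.
If it is in any of lockers 2, 3, and 4 (prior 1/4 each): locker 1 is the lowest-numbered option available, probability 1; weight (1/4)·1 = 1/4 each.
The weights sum to 3/4.
So P(the prize voucher in locker 3 | the attendant opened locker 1) = (1/4) / (3/4) = 1/3.

1/3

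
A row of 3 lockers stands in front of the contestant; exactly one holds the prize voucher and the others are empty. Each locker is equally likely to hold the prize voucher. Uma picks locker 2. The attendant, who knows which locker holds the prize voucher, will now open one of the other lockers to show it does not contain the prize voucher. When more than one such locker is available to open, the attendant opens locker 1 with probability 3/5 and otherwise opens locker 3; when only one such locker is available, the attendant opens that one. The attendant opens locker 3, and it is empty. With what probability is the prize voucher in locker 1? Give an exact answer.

5/7

Apply Bayes' rule, conditioning on where the prize voucher actually is.
If it is in locker 1 (prior 1/3): only locker 3 is available, probability 1; weight (1/3)·1 = 1/3.
If it is in locker 2 (prior 1/3): locker 1 is available but not opened, probability 2/5; weight (1/3)·(2/5) = 2/15.
If it is in locker 3 (prior 1/3): the attendant opened locker 3, so this case is ruled out; weight (1/3)·0 = 0.
The weights sum to 7/15.
So P(the prize voucher in locker 1 | the attendant opened locker 3) = (1/3) / (7/15) = 5/7.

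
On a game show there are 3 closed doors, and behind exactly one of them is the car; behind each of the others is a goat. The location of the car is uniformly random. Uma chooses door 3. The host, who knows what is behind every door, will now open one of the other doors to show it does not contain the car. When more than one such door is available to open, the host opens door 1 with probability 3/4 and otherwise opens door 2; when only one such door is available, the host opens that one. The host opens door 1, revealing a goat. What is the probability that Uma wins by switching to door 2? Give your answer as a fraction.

Consider each possible location of the car in turn.
If it is behind door 1 (prior 1/3): the host opened door 1, so this case is ruled out; weight (1/3)·0 = 0.
If it is behind door 2 (prior 1/3): only door 1 is available, probability 1; weight (1/3)·1 = 1/3.
If it is behind door 3 (prior 1/3): door 1 is available, opened with probability 3/4; weight (1/3)·(3/4) = 1/4.
The weights sum to 7/12.
So P(the car behind door 2 | the host opened door 1) = (1/3) / (7/12) = 4/7.

4/7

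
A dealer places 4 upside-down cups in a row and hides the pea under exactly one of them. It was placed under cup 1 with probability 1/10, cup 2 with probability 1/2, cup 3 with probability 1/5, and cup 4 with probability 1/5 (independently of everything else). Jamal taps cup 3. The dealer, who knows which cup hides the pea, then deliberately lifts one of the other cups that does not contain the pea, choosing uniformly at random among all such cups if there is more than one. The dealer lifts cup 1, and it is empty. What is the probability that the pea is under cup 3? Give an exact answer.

Apply Bayes' rule, conditioning on where the pea actually is.
If it is under cup 1 (prior 1/10): the dealer opened cup 1, so this case is ruled out; weight (1/10)·0 = 0.
If it is under cup 2 (prior 1/2): the dealer has 2 equally likely choices, so probability 1/2; weight (1/2)·(1/2) = 1/4.
If it is under cup 3 (prior 1/5): the dealer has 3 equally likely choices, so probability 1/3; weight (1/5)·(1/3) = 1/15.
If it is under cup 4 (prior 1/5): the dealer has 2 equally likely choices, so probability 1/2; weight (1/5)·(1/2) = 1/10.
The weights sum to 5/12.
So P(the pea under cup 3 | the dealer opened cup 1) = (1/15) / (5/12) = 4/25.

4/25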